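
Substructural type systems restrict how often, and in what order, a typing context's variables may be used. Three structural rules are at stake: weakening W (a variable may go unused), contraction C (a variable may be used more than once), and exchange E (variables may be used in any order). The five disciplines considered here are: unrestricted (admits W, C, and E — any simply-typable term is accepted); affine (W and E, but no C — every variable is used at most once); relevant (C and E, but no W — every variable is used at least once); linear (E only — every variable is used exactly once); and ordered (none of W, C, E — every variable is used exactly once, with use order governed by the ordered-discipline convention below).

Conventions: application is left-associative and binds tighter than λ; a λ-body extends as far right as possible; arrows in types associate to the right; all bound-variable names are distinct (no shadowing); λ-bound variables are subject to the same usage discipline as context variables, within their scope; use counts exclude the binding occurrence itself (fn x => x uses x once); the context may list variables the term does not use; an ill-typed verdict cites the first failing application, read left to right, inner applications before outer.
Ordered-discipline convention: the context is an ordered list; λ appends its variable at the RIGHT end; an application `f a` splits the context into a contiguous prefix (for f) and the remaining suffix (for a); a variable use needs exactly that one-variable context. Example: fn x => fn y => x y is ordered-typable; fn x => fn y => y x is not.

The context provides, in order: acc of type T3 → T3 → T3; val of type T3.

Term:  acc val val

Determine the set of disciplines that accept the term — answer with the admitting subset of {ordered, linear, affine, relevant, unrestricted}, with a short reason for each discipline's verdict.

admitted in: relevant, unrestricted
counts: acc ×1, val ×2
use order (left to right): acc, val, val
typing: ✓ — T3
ordered ✗ (val ×2 used more than once (contraction))
linear ✗ (val ×2 used more than once (contraction))
affine ✗ (val ×2 used more than once (contraction))
relevant ✓ (acc, val: all used, weakening unneeded)
unrestricted ✓ (typability at T3 is all that's needed)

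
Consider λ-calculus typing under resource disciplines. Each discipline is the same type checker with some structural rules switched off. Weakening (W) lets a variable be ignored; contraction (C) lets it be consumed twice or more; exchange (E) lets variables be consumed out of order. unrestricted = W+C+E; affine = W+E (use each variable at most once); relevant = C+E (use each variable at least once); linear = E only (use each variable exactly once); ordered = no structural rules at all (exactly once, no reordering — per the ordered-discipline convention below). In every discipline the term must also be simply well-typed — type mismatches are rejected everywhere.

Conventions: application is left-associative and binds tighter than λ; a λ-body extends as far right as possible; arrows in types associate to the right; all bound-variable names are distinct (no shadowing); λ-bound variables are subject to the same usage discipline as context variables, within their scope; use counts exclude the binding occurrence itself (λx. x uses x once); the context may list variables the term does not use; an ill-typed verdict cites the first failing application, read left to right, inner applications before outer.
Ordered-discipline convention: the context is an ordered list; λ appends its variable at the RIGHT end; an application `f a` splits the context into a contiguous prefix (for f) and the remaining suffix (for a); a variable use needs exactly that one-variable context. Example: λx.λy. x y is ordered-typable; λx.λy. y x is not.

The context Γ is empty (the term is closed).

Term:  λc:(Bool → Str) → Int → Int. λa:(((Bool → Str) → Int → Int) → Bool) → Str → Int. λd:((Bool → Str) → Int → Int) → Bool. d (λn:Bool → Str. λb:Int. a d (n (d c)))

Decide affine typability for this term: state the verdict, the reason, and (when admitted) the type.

no — d ×3 used more than once (contraction)
use counts: c (λ-bound): 1×; a (λ-bound): 1×; d (λ-bound): 3×; n (λ-bound): 1×; b (λ-bound): 0×
uses in reading order: d, a, d, n, d, c
typing: well-typed at ((Bool → Str) → Int → Int) → ((((Bool → Str) → Int → Int) → Bool) → Str → Int) → (((Bool → Str) → Int → Int) → Bool) → Bool
summary: ordered ✗ · linear ✗ · affine ✗ · relevant ✗ · unrestricted ✓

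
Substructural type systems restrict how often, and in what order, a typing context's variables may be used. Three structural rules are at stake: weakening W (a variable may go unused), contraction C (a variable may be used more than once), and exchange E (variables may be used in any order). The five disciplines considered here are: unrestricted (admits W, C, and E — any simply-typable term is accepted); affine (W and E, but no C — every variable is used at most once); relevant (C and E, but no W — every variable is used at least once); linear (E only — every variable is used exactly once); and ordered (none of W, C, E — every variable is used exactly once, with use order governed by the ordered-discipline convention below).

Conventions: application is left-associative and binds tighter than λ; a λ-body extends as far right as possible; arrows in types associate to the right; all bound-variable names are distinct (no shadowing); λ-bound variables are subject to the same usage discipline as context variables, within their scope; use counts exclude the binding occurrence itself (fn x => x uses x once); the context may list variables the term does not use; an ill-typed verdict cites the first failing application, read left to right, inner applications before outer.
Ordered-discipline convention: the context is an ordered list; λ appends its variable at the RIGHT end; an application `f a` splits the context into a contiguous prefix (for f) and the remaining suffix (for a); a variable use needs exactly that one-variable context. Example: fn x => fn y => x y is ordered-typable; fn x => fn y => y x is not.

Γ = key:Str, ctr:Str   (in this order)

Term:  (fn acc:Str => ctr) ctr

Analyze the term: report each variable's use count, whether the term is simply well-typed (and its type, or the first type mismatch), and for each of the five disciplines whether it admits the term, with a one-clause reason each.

counts: key: 0, ctr: 2, acc (bound): 0
uses in reading order: ctr, ctr
typing: ✓ — Str
ordered: ✗, uses contraction: ctr ×2; key, acc left unused
linear: ✗, uses contraction: ctr ×2; key, acc left unused
affine: ✗, uses contraction: ctr ×2
relevant: ✗, key, acc left unused
unrestricted: ✓, simply typable at Str; W, C, E all held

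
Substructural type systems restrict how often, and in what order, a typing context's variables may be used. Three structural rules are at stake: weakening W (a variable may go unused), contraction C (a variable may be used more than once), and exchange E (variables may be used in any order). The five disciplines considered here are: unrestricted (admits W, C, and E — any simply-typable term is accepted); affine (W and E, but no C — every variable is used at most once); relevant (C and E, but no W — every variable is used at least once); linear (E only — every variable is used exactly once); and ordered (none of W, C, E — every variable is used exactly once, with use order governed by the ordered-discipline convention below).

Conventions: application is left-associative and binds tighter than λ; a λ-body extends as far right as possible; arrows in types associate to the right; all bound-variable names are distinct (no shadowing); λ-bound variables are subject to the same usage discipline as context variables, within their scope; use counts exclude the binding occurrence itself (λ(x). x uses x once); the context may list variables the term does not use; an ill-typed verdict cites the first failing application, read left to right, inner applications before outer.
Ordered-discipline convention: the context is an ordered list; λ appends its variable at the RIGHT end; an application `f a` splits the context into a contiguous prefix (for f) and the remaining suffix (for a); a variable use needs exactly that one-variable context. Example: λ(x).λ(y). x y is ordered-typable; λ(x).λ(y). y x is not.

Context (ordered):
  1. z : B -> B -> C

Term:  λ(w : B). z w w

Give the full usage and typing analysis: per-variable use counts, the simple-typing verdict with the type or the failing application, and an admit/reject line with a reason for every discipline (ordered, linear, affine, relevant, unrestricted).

usage: z=1; w [bound]=2
use order (left to right): z, w, w
typing: well-typed — term : B -> C
ordered: ✗ — needs contraction — w ×2
linear: ✗ — needs contraction — w ×2
affine: ✗ — needs contraction — w ×2
relevant: ✓ — z, w: all used, weakening unneeded
unrestricted: ✓ — typability at B -> C is all that's needed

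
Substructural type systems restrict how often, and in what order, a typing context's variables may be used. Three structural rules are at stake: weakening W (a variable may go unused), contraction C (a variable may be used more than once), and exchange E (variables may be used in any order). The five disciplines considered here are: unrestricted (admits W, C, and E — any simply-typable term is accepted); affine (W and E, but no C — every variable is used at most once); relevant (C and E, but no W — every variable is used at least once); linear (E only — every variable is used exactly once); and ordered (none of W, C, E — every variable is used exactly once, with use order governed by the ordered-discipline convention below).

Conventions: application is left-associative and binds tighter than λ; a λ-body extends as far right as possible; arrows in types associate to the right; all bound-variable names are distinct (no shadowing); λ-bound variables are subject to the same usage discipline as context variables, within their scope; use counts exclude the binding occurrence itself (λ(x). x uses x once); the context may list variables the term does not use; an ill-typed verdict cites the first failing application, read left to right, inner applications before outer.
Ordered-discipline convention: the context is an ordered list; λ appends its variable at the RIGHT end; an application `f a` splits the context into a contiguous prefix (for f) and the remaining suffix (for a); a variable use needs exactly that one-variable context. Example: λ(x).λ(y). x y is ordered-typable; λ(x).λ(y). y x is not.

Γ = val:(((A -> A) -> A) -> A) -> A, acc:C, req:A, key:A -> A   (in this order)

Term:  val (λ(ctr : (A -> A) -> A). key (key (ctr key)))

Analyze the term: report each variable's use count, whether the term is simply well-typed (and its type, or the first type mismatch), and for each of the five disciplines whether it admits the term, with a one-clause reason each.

use counts: val: 1; acc: 0; req: 0; key: 3; ctr (bound): 1
uses in reading order: val, key, key, ctr, key
typing: well-typed — term : A
ordered ✗ (needs contraction — key ×3; unused: acc, req — weakening required)
linear ✗ (needs contraction — key ×3; unused: acc, req — weakening required)
affine ✗ (needs contraction — key ×3)
relevant ✗ (unused: acc, req — weakening required)
unrestricted ✓ (simply typable at A; W, C, E all held)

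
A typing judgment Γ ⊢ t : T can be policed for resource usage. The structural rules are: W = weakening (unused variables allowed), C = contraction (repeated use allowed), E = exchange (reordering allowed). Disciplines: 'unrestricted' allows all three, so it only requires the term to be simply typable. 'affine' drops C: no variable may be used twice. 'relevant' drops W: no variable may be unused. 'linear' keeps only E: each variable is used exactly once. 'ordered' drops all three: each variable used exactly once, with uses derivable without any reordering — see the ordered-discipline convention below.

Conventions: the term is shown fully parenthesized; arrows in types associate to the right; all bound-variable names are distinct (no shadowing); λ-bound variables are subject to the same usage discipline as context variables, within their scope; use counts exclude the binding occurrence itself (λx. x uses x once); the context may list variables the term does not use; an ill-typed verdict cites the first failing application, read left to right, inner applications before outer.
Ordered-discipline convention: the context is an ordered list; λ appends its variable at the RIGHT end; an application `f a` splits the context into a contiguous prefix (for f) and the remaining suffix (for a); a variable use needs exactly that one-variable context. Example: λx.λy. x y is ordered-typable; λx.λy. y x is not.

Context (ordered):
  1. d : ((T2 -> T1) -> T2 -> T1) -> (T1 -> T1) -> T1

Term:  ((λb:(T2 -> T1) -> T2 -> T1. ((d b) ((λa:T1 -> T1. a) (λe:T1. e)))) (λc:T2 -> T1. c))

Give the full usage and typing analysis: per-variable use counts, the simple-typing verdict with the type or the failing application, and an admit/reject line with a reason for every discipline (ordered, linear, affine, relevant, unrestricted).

use counts: d: 1; b [bound]: 1; a [bound]: 1; e [bound]: 1; c [bound]: 1
uses in reading order: d, b, a, e, c
typing: the term checks, with type T1
ordered: ✓, d, b, a, e, c once each; derivable with no W/C/E
linear: ✓, d, b, a, e, c: one use apiece
affine: ✓, none of d, b, a, e, c used more than once
relevant: ✓, every one of d, b, a, e, c appears
unrestricted: ✓, type-checks (T1) and nothing is barred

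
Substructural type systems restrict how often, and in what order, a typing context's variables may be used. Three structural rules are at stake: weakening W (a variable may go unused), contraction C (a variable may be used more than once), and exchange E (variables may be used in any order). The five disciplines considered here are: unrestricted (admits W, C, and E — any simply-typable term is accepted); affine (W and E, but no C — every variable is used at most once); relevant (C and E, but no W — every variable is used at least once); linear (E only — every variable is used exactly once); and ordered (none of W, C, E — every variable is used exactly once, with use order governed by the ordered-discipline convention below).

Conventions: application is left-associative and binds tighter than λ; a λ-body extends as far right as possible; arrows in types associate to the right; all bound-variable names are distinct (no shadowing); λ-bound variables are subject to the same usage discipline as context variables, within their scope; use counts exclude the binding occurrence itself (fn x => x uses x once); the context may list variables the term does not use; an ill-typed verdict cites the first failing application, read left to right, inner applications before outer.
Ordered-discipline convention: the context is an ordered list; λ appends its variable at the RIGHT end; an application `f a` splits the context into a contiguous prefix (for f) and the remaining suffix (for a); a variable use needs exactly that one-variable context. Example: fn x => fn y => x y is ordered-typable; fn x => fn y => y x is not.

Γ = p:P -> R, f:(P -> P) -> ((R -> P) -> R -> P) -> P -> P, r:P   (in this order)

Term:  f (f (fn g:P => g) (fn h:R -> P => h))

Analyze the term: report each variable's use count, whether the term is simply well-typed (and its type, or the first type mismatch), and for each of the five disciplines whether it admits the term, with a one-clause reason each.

variable uses: p=0; f=2; r=0; g [bound]=1; h [bound]=1
use order (left to right): f, f, g, h
typing: ✓ — ((R -> P) -> R -> P) -> P -> P
ordered: ✗, uses contraction: f ×2; p, r never used (weakening)
linear: ✗, uses contraction: f ×2; p, r never used (weakening)
affine: ✗, uses contraction: f ×2
relevant: ✗, p, r never used (weakening)
unrestricted: ✓, typability at ((R -> P) -> R -> P) -> P -> P is all that's needed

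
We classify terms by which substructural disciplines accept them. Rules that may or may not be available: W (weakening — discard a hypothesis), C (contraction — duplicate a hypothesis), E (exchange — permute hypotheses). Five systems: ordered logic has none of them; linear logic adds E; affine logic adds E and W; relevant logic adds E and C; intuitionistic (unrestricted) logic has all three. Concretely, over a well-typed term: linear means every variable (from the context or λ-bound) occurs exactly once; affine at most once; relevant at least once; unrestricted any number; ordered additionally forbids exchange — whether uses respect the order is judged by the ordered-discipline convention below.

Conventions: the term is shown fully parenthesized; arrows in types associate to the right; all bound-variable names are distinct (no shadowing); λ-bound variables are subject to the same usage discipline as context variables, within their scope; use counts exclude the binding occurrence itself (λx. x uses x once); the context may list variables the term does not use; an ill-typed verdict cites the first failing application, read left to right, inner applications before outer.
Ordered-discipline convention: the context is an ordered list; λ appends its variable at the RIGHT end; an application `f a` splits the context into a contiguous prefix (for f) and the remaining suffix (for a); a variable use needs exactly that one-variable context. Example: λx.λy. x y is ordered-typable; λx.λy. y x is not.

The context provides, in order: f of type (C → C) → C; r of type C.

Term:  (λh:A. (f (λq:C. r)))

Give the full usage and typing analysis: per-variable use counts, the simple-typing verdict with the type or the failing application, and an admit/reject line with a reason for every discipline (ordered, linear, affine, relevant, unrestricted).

variable uses: f=1, r=1, h (bound)=0, q (bound)=0
uses in reading order: f, r
typing: well-typed — term : A → C
ordered ✗ (unused: h, q — weakening required)
linear ✗ (unused: h, q — weakening required)
affine ✓ (no duplicate uses among f, r, h, q)
relevant ✗ (unused: h, q — weakening required)
unrestricted ✓ (well-typed at A → C; no restrictions here)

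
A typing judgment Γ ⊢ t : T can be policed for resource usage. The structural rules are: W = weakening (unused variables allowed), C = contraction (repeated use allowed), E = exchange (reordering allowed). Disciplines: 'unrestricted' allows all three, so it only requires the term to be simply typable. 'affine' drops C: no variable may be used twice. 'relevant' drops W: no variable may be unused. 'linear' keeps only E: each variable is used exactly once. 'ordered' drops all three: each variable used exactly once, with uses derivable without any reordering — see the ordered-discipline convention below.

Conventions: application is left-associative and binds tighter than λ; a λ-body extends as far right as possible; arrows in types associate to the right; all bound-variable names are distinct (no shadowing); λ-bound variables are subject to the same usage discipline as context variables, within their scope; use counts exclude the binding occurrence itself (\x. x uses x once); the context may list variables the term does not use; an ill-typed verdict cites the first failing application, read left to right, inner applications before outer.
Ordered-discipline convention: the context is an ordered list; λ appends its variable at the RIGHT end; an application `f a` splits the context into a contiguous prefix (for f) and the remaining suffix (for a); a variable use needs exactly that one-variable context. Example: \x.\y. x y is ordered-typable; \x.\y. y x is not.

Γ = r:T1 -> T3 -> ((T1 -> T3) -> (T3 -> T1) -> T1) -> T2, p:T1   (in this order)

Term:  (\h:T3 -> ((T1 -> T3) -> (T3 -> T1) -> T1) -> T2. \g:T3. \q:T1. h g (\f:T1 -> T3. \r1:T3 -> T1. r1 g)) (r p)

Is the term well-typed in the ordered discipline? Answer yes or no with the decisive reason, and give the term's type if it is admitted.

no — uses contraction: g ×2; q, f left unused
usage: r: 1×; p: 1×; h [bound]: 1×; g [bound]: 2×; q [bound]: 0×; f [bound]: 0×; r1 [bound]: 1×
order of uses: h, g, r1, g, r, p
typing: well-typed at T3 -> T1 -> T2
per-discipline verdicts: ordered ✗, linear ✗, affine ✗, relevant ✗, unrestricted ✓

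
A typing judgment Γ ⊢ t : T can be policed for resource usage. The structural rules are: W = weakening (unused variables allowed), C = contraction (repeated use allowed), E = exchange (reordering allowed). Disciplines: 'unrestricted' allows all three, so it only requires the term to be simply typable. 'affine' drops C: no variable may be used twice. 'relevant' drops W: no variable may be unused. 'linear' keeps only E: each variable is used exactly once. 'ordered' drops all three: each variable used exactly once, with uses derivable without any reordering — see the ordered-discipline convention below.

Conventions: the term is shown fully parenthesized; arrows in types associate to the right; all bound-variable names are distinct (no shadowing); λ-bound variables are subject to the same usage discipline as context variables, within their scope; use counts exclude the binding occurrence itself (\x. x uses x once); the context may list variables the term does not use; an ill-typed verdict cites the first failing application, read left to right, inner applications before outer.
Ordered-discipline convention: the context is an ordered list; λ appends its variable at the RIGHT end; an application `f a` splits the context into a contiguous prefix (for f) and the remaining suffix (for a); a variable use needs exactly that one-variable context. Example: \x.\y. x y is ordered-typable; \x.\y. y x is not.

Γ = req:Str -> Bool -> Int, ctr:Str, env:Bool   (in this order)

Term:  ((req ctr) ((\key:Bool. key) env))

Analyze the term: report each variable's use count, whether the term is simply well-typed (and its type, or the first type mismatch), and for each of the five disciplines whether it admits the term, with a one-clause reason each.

variable uses: req: 1×, ctr: 1×, env: 1×, key (λ-bound): 1×
uses in reading order: req, ctr, key, env
typing: well-typed at Int
ordered: ✓ — req, ctr, env, key: once each, no exchange needed
linear: ✓ — each of req, ctr, env, key used exactly once
affine: ✓ — at most one use each (req, ctr, env, key)
relevant: ✓ — none of req, ctr, env, key goes unused
unrestricted: ✓ — type-checks (Int) and nothing is barred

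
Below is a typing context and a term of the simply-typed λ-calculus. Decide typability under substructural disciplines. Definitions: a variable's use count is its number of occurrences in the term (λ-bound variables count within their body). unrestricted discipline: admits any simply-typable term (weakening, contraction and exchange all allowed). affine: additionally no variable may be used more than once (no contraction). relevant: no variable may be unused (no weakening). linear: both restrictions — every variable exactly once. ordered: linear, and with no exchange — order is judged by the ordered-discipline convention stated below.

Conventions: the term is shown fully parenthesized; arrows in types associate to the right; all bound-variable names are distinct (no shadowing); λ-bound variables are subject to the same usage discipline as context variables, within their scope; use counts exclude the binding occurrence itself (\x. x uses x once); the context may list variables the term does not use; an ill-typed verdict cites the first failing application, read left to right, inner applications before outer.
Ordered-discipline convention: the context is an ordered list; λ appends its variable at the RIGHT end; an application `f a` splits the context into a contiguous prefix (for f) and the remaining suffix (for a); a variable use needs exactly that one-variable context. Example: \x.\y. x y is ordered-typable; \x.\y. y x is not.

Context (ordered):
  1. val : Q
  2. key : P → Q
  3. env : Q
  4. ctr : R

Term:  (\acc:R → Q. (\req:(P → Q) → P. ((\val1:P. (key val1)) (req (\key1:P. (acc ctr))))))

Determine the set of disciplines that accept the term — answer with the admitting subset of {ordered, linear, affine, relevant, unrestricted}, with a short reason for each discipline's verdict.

accepted by: affine, unrestricted
use counts: val ×0; key ×1; env ×0; ctr ×1; acc (λ-bound) ×1; req (λ-bound) ×1; val1 (λ-bound) ×1; key1 (λ-bound) ×0
uses in reading order: key, val1, req, acc, ctr
typing: well-typed — term : (R → Q) → ((P → Q) → P) → Q
ordered ✗ (val, env, key1 left unused)
linear ✗ (val, env, key1 left unused)
affine ✓ (none of val, key, env, ctr, acc, req, val1, key1 used more than once)
relevant ✗ (val, env, key1 left unused)
unrestricted ✓ (type-checks ((R → Q) → ((P → Q) → P) → Q) and nothing is barred)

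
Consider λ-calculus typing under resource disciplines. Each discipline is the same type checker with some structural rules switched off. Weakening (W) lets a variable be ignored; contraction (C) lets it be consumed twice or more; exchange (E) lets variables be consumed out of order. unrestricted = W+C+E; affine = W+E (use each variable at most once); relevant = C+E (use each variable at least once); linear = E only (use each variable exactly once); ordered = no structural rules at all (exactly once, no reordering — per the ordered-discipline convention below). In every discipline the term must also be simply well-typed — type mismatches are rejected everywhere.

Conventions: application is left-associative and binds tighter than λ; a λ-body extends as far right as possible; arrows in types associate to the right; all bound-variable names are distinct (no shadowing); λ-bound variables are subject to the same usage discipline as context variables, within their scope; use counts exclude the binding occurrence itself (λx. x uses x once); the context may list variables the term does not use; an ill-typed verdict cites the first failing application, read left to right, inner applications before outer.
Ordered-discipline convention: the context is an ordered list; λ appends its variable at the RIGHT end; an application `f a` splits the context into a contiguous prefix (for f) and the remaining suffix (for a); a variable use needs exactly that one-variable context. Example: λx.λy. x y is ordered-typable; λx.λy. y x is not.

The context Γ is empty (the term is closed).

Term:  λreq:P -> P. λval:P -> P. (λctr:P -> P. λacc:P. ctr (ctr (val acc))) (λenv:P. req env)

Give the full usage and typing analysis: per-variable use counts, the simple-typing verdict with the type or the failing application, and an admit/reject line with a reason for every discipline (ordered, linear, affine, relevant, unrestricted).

usage: req (bound): 1×, val (bound): 1×, ctr (bound): 2×, acc (bound): 1×, env (bound): 1×
use order (left to right): ctr, ctr, val, acc, req, env
typing: ✓ — (P -> P) -> (P -> P) -> P -> P
ordered ✗ (ctr ×2 used more than once (contraction))
linear ✗ (ctr ×2 used more than once (contraction))
affine ✗ (ctr ×2 used more than once (contraction))
relevant ✓ (every one of req, val, ctr, acc, env appears)
unrestricted ✓ (well-typed at (P -> P) -> (P -> P) -> P -> P; no restrictions here)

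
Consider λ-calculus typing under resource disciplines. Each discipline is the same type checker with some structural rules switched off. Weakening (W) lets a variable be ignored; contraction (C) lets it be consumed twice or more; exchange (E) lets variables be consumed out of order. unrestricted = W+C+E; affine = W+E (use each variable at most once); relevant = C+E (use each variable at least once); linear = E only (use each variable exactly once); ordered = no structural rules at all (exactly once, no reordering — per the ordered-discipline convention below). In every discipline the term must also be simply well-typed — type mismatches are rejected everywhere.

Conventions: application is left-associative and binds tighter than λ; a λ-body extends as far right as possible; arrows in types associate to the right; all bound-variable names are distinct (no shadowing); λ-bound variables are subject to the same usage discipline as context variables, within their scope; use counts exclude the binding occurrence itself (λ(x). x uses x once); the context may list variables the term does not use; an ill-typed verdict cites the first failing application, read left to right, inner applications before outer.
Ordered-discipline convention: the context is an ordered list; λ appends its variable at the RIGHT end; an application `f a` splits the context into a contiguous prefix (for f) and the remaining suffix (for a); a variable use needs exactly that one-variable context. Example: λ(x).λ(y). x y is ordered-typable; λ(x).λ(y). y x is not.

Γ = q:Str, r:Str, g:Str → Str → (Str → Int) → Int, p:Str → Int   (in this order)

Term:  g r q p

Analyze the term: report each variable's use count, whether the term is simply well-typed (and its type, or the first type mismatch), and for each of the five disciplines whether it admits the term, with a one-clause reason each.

counts: q=1, r=1, g=1, p=1
use order (left to right): g, r, q, p
typing: well-typed — term : Int
ordered ✗ (needs exchange: uses follow g, r, q, p)
linear ✓ (q, r, g, p: one use apiece)
affine ✓ (q, r, g, p: no repeats, contraction unneeded)
relevant ✓ (q, r, g, p: all used, weakening unneeded)
unrestricted ✓ (well-typed at Int; no restrictions here)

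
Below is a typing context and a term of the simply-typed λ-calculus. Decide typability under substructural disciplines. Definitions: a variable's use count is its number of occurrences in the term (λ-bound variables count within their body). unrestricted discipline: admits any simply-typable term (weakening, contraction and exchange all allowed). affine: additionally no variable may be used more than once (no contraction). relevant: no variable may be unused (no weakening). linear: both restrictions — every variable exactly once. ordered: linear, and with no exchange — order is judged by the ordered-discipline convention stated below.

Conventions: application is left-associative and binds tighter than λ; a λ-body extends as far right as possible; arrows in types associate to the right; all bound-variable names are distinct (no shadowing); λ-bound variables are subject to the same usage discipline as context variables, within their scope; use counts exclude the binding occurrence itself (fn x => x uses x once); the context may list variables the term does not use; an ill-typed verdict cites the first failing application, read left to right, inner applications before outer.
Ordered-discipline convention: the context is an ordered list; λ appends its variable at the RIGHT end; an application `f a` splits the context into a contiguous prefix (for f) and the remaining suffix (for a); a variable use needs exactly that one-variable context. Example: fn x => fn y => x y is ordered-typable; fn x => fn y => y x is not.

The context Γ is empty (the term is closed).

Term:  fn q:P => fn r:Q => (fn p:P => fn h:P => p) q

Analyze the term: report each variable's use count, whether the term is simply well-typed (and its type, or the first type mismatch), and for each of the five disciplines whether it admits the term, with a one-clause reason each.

usage: q [bound]=1, r [bound]=0, p [bound]=1, h [bound]=0
uses in reading order: p, q
typing: well-typed — term : P → Q → P → P
ordered: ✗ — unused: r, h — weakening required
linear: ✗ — unused: r, h — weakening required
affine: ✓ — none of q, r, p, h used more than once
relevant: ✗ — unused: r, h — weakening required
unrestricted: ✓ — well-typed at P → Q → P → P; no restrictions here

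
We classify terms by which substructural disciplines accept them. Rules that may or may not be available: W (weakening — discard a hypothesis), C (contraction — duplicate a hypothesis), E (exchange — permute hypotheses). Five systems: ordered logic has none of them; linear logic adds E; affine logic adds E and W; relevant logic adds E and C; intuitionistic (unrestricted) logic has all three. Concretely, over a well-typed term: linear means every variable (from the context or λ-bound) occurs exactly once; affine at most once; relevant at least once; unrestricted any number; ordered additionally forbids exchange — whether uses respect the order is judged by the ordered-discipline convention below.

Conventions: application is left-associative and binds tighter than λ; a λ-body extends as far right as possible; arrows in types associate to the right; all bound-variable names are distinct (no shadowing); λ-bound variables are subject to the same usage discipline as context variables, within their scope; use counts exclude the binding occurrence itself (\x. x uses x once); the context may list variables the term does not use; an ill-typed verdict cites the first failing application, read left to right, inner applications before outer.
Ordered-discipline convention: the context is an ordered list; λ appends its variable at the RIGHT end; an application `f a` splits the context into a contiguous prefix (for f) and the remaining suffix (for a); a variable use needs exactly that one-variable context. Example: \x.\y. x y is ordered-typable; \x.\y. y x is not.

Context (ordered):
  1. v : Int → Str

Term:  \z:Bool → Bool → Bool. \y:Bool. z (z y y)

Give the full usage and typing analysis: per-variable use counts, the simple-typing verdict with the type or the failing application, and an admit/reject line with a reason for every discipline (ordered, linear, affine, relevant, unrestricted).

counts: v=0; z [bound]=2; y [bound]=2
uses in reading order: z, z, y, y
typing: well-typed at (Bool → Bool → Bool) → Bool → Bool → Bool
ordered ✗ (z ×2, y ×2 used more than once (contraction); v left unused)
linear ✗ (z ×2, y ×2 used more than once (contraction); v left unused)
affine ✗ (z ×2, y ×2 used more than once (contraction))
relevant ✗ (v left unused)
unrestricted ✓ (typability at (Bool → Bool → Bool) → Bool → Bool → Bool is all that's needed)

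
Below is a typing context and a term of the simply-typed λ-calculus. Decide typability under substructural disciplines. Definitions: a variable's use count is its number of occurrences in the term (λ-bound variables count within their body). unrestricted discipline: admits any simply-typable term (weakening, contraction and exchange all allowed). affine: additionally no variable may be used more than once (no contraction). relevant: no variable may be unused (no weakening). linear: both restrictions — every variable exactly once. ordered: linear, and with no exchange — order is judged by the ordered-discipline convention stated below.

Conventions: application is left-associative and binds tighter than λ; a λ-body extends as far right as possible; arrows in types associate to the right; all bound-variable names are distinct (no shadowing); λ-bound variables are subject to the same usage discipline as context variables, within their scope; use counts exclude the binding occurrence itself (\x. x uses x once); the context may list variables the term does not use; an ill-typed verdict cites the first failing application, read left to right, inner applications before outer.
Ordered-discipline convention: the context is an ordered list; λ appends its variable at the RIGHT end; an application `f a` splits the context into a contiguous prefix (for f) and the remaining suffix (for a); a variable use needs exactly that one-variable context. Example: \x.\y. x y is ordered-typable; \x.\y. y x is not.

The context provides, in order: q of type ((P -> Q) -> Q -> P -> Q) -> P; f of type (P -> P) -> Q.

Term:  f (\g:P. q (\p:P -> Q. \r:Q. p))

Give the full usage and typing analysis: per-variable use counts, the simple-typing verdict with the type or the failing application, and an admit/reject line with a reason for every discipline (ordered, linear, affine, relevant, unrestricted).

variable uses: q: 1, f: 1, g (λ-bound): 0, p (λ-bound): 1, r (λ-bound): 0
order of uses: f, q, p
typing: well-typed at Q
ordered ✗ (unused: g, r — weakening required)
linear ✗ (unused: g, r — weakening required)
affine ✓ (none of q, f, g, p, r used more than once)
relevant ✗ (unused: g, r — weakening required)
unrestricted ✓ (simply typable at Q; W, C, E all held)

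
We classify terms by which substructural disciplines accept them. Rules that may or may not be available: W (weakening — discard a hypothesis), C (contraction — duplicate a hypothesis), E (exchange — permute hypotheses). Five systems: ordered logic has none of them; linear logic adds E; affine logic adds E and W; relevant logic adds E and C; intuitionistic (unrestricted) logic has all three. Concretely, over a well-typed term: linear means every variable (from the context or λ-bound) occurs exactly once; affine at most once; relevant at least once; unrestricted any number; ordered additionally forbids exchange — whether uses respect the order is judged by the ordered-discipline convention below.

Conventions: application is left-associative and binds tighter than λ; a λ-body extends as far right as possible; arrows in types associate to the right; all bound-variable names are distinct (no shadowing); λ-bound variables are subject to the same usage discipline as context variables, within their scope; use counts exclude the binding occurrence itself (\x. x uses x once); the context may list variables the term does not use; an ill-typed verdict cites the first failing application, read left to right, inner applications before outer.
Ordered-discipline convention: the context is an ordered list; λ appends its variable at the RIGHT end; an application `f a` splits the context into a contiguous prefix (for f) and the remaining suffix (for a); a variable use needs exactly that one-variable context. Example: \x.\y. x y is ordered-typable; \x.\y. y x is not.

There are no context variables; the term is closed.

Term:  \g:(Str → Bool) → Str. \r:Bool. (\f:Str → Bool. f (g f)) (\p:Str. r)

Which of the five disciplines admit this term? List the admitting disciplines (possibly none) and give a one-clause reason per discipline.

admitting disciplines: unrestricted
counts: g [bound] ×1, r [bound] ×1, f [bound] ×2, p [bound] ×0
uses in reading order: f, g, f, r
typing: well-typed at ((Str → Bool) → Str) → Bool → Bool
ordered ✗ (uses contraction: f ×2; p never used (weakening))
linear ✗ (uses contraction: f ×2; p never used (weakening))
affine ✗ (uses contraction: f ×2)
relevant ✗ (p never used (weakening))
unrestricted ✓ (type-checks (((Str → Bool) → Str) → Bool → Bool) and nothing is barred)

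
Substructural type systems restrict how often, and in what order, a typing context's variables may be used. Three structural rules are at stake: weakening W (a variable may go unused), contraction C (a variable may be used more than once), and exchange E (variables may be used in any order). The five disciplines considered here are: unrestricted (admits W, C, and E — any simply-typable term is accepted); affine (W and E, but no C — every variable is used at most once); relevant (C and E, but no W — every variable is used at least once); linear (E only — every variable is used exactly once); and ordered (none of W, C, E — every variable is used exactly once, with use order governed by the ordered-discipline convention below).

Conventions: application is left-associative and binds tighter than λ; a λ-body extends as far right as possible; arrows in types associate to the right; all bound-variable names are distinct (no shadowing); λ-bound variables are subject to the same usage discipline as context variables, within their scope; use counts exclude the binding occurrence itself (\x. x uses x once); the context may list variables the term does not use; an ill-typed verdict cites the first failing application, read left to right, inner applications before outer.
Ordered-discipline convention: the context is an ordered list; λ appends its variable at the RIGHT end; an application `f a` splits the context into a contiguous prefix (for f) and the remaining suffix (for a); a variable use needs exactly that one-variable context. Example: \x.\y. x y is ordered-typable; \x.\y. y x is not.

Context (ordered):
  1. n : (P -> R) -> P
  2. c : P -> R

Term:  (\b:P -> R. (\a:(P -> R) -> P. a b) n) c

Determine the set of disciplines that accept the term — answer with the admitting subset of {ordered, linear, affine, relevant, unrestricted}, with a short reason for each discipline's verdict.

admitted in: linear, affine, relevant, unrestricted
counts: n: 1; c: 1; b (bound): 1; a (bound): 1
order of uses: a, b, n, c
typing: the term checks, with type P
ordered: ✗ — use order a, b, n, c needs exchange
linear: ✓ — single use per variable (n, c, b, a)
affine: ✓ — n, c, b, a: no repeats, contraction unneeded
relevant: ✓ — none of n, c, b, a goes unused
unrestricted: ✓ — typability at P is all that's needed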